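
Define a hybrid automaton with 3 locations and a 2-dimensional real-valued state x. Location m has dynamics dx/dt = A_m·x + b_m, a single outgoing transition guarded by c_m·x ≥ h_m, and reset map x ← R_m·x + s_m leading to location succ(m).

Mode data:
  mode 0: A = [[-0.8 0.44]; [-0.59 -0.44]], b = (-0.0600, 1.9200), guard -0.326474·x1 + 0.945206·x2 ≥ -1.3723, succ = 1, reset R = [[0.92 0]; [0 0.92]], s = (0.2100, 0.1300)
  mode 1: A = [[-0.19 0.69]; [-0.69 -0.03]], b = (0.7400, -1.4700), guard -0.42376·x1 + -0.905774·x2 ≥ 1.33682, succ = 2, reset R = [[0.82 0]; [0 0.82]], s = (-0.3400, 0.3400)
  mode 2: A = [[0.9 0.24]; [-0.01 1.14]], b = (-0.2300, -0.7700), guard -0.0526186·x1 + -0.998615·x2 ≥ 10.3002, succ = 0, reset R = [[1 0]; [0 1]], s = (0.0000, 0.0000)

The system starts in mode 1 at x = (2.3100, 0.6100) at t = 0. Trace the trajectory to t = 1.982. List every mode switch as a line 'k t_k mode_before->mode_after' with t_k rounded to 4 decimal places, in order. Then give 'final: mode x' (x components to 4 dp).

1 0.9914 1->2
final: 2 1.5049 -6.4789

Mode 1: guard c·x = 1.3368 hit at Δt = 0.9914 (t = 0.9914), x⁻ = (1.9772, -2.4009) → reset → x⁺ = (1.2813, -1.6288), jump to mode 2
Mode 2: flow for 0.9906 to horizon, guard not reached → x = (1.5049, -6.4789)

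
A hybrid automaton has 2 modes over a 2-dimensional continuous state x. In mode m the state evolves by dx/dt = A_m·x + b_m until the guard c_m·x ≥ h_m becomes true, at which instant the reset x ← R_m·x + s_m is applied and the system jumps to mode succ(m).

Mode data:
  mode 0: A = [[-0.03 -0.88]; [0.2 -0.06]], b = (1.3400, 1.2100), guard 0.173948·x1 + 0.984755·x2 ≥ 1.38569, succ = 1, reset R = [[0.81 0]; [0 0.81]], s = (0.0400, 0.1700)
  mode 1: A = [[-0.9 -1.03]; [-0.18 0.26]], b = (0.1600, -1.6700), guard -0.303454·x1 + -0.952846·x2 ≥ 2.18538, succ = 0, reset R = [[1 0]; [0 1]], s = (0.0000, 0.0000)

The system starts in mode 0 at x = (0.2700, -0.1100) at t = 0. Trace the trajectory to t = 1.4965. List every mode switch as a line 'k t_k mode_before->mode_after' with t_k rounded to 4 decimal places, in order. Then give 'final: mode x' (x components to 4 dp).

Mode 0: guard c·x = 1.3857 hit at Δt = 0.9915 (t = 0.9915), x⁻ = (1.1005, 1.2128) → reset → x⁺ = (0.9314, 1.1523), jump to mode 1
Mode 1: flow for 0.5050 to horizon, guard not reached → x = (0.3518, 0.3553)

1 0.9915 0->1
final: 1 0.3518 0.3553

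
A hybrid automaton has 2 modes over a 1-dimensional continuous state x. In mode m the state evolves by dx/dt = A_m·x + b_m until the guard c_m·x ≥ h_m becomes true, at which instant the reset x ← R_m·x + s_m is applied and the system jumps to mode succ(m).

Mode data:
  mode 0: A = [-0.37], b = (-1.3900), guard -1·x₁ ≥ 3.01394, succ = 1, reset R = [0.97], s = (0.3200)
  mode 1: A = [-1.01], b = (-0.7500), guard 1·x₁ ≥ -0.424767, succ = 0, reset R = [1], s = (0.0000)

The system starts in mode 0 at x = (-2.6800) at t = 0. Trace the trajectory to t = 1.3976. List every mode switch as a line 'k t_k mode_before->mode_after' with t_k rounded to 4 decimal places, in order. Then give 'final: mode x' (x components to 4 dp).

Mode 0: guard c·x = 3.0139 hit at Δt = 1.0034 (t = 1.0034), x⁻ = (-3.0139) → reset → x⁺ = (-2.6035), jump to mode 1
Mode 1: flow for 0.3942 to horizon, guard not reached → x = (-1.9923)

1 1.0034 0->1
final: 1 -1.9923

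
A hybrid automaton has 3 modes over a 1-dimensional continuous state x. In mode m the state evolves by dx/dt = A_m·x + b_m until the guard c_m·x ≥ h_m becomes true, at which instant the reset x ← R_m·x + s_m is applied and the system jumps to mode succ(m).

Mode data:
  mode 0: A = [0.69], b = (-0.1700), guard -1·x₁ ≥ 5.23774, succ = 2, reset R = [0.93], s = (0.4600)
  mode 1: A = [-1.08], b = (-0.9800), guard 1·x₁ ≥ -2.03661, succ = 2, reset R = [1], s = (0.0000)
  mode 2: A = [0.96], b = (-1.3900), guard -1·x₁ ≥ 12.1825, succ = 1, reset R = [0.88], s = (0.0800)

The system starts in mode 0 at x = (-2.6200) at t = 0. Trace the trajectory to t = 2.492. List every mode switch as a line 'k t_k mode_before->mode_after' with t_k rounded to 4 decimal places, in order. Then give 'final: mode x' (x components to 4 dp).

1 0.9403 0->2
2 1.8198 2->1
final: 1 -5.6168

Mode 0: guard c·x = 5.2377 hit at Δt = 0.9403 (t = 0.9403), x⁻ = (-5.2377) → reset → x⁺ = (-4.4111), jump to mode 2
Mode 2: guard c·x = 12.1825 hit at Δt = 0.8795 (t = 1.8198), x⁻ = (-12.1825) → reset → x⁺ = (-10.6406), jump to mode 1
Mode 1: flow for 0.6722 to horizon, guard not reached → x = (-5.6168)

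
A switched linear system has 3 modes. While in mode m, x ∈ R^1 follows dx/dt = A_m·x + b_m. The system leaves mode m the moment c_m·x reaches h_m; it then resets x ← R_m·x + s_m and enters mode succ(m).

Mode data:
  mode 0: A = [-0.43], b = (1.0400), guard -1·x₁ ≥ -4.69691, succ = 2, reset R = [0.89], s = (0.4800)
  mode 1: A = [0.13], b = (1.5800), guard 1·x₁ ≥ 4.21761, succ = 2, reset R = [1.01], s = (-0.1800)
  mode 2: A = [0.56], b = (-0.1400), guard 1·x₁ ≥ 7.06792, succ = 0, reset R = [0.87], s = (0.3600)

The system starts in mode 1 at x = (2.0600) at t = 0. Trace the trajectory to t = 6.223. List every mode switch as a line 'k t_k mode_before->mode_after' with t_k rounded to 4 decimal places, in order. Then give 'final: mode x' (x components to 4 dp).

1 1.0871 1->2
2 2.1170 2->0
3 3.4780 0->2
4 4.2559 2->0
5 5.6169 0->2
final: 2 6.4425

Mode 1: guard c·x = 4.2176 hit at Δt = 1.0871 (t = 1.0871), x⁻ = (4.2176) → reset → x⁺ = (4.0798), jump to mode 2
Mode 2: guard c·x = 7.0679 hit at Δt = 1.0299 (t = 2.1170), x⁻ = (7.0679) → reset → x⁺ = (6.5091), jump to mode 0
Mode 0: guard c·x = -4.6969 hit at Δt = 1.3610 (t = 3.4780), x⁻ = (4.6969) → reset → x⁺ = (4.6602), jump to mode 2
Mode 2: guard c·x = 7.0679 hit at Δt = 0.7779 (t = 4.2559), x⁻ = (7.0679) → reset → x⁺ = (6.5091), jump to mode 0
Mode 0: guard c·x = -4.6969 hit at Δt = 1.3610 (t = 5.6169), x⁻ = (4.6969) → reset → x⁺ = (4.6602), jump to mode 2
Mode 2: flow for 0.6061 to horizon, guard not reached → x = (6.4425)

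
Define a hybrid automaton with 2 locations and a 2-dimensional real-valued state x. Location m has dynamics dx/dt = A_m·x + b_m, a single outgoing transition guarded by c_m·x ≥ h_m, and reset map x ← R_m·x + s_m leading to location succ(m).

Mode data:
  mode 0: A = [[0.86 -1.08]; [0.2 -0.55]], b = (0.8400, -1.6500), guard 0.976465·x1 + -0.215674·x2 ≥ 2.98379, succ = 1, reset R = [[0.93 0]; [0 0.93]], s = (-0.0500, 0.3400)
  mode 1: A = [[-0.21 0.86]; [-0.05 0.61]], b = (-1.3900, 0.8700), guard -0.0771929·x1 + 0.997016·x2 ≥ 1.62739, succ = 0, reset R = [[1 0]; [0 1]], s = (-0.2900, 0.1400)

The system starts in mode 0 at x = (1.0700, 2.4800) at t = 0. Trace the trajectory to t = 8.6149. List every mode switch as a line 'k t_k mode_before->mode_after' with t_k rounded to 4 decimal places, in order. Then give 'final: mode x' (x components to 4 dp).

Mode 0: guard c·x = 2.9838 hit at Δt = 1.5907 (t = 1.5907), x⁻ = (2.9699, -0.3885) → reset → x⁺ = (2.7120, -0.0213), jump to mode 1
Mode 1: guard c·x = 1.6274 hit at Δt = 1.4241 (t = 3.0148), x⁻ = (1.1014, 1.7175) → reset → x⁺ = (0.8114, 1.8575), jump to mode 0
Mode 0: guard c·x = 2.9838 hit at Δt = 1.4294 (t = 4.4442), x⁻ = (2.9477, -0.4890) → reset → x⁺ = (2.6914, -0.1147), jump to mode 1
Mode 1: guard c·x = 1.6274 hit at Δt = 1.5344 (t = 5.9786), x⁻ = (0.9059, 1.7024) → reset → x⁺ = (0.6159, 1.8424), jump to mode 0
Mode 0: guard c·x = 2.9838 hit at Δt = 1.5652 (t = 7.5438), x⁻ = (2.9066, -0.6749) → reset → x⁺ = (2.6532, -0.2877), jump to mode 1
Mode 1: flow for 1.0711 to horizon, guard not reached → x = (0.8928, 0.6286)

1 1.5907 0->1
2 3.0148 1->0
3 4.4442 0->1
4 5.9786 1->0
5 7.5438 0->1
final: 1 0.8928 0.6286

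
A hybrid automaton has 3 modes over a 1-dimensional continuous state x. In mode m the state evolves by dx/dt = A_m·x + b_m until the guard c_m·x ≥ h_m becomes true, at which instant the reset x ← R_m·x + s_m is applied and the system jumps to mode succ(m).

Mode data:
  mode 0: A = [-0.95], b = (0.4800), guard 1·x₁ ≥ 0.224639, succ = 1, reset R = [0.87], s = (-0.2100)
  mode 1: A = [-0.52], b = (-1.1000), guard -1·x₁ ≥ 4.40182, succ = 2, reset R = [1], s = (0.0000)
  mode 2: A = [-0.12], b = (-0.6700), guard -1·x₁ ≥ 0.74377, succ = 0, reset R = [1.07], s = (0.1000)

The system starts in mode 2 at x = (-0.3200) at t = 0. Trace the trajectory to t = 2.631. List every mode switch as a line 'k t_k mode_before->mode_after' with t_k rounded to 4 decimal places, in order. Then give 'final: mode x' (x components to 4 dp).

Mode 2: guard c·x = 0.7438 hit at Δt = 0.6995 (t = 0.6995), x⁻ = (-0.7438) → reset → x⁺ = (-0.6958), jump to mode 0
Mode 0: guard c·x = 0.2246 hit at Δt = 1.5305 (t = 2.2300), x⁻ = (0.2246) → reset → x⁺ = (-0.0146), jump to mode 1
Mode 1: flow for 0.4010 to horizon, guard not reached → x = (-0.4100)

1 0.6995 2->0
2 2.2300 0->1
final: 1 -0.4100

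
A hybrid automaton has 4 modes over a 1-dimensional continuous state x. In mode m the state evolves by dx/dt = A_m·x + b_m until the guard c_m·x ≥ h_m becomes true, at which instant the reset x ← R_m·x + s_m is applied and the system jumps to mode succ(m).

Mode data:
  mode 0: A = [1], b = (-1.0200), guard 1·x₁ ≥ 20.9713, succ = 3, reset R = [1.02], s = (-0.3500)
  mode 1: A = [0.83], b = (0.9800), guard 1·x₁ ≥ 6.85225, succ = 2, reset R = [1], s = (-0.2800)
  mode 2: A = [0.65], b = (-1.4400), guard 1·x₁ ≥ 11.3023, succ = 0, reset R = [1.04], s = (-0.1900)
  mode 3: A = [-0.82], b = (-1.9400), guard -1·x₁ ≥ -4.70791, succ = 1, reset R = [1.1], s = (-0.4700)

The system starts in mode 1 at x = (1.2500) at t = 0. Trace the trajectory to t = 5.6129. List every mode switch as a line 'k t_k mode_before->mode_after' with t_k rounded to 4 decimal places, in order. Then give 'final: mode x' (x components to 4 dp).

Mode 1: guard c·x = 6.8522 hit at Δt = 1.4402 (t = 1.4402), x⁻ = (6.8522) → reset → x⁺ = (6.5722), jump to mode 2
Mode 2: guard c·x = 11.3023 hit at Δt = 1.1309 (t = 2.5711), x⁻ = (11.3023) → reset → x⁺ = (11.5644), jump to mode 0
Mode 0: guard c·x = 20.9713 hit at Δt = 0.6377 (t = 3.2088), x⁻ = (20.9713) → reset → x⁺ = (21.0407), jump to mode 3
Mode 3: guard c·x = -4.7079 hit at Δt = 1.4593 (t = 4.6681), x⁻ = (4.7079) → reset → x⁺ = (4.7087), jump to mode 1
Mode 1: guard c·x = 6.8522 hit at Δt = 0.3740 (t = 5.0421), x⁻ = (6.8522) → reset → x⁺ = (6.5722), jump to mode 2
Mode 2: flow for 0.5708 to horizon, guard not reached → x = (8.5295)

1 1.4402 1->2
2 2.5711 2->0
3 3.2088 0->3
4 4.6681 3->1
5 5.0421 1->2
final: 2 8.5295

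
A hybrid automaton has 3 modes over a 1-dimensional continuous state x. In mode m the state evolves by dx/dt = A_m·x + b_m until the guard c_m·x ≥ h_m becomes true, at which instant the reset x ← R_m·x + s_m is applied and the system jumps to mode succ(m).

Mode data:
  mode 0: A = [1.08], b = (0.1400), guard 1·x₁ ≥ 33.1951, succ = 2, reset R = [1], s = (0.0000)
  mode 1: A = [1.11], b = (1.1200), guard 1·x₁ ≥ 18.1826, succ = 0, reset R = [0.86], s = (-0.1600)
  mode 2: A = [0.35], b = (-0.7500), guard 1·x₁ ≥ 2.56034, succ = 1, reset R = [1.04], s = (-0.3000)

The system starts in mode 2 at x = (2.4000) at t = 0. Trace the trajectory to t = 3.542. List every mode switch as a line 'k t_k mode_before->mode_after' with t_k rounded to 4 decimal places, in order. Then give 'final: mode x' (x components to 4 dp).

1 1.3846 2->1
2 2.9513 1->0
final: 0 29.4075

Mode 2: guard c·x = 2.5603 hit at Δt = 1.3846 (t = 1.3846), x⁻ = (2.5603) → reset → x⁺ = (2.3628), jump to mode 1
Mode 1: guard c·x = 18.1826 hit at Δt = 1.5667 (t = 2.9513), x⁻ = (18.1826) → reset → x⁺ = (15.4770), jump to mode 0
Mode 0: flow for 0.5907 to horizon, guard not reached → x = (29.4075)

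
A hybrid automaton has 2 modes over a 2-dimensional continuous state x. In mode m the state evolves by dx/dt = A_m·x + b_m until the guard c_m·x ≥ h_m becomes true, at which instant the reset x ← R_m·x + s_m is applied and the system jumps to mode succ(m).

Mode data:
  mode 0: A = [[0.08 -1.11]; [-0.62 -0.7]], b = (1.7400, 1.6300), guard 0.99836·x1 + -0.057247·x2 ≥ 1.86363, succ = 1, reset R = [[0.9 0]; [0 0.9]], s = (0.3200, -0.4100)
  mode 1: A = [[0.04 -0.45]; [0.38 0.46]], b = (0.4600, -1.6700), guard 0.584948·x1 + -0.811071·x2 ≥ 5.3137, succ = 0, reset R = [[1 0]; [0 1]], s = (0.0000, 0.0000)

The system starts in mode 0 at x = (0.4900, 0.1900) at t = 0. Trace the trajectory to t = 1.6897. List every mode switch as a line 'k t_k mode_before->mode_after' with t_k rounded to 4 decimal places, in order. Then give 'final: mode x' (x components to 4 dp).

Mode 0: guard c·x = 1.8636 hit at Δt = 1.1850 (t = 1.1850), x⁻ = (1.9084, 0.7272) → reset → x⁺ = (2.0376, 0.2445), jump to mode 1
Mode 1: flow for 0.5047 to horizon, guard not reached → x = (2.3046, -0.1746)

1 1.1850 0->1
final: 1 2.3046 -0.1746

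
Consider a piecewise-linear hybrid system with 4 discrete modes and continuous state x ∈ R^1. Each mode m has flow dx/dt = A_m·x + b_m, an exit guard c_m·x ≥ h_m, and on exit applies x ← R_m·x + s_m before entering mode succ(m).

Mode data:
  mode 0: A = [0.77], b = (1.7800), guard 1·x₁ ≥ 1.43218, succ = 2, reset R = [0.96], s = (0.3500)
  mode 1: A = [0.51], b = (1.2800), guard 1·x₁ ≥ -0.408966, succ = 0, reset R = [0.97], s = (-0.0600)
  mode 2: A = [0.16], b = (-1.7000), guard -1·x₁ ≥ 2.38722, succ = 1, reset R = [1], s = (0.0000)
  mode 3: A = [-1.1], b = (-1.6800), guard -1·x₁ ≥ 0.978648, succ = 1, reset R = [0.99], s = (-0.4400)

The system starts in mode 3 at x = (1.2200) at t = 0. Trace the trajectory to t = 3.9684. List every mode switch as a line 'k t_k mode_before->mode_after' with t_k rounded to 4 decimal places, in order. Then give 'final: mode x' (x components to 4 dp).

1 1.4645 3->1
2 2.7315 1->0
3 3.6435 0->2
final: 2 1.2500

Mode 3: guard c·x = 0.9786 hit at Δt = 1.4645 (t = 1.4645), x⁻ = (-0.9786) → reset → x⁺ = (-1.4089), jump to mode 1
Mode 1: guard c·x = -0.4090 hit at Δt = 1.2670 (t = 2.7315), x⁻ = (-0.4090) → reset → x⁺ = (-0.4567), jump to mode 0
Mode 0: guard c·x = 1.4322 hit at Δt = 0.9120 (t = 3.6435), x⁻ = (1.4322) → reset → x⁺ = (1.7249), jump to mode 2
Mode 2: flow for 0.3249 to horizon, guard not reached → x = (1.2500)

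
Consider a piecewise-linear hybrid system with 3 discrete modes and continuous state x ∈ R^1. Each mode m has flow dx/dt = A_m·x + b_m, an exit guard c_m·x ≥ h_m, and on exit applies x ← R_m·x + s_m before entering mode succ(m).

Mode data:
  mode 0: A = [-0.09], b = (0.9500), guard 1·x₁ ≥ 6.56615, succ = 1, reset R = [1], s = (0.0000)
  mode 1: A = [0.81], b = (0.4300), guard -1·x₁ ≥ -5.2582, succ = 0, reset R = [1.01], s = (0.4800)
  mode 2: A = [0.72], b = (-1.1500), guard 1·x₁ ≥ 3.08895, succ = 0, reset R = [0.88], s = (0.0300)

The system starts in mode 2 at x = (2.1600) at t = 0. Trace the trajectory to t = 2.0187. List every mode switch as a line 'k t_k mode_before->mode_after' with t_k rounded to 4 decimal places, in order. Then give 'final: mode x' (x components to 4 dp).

Mode 2: guard c·x = 3.0890 hit at Δt = 1.3539 (t = 1.3539), x⁻ = (3.0889) → reset → x⁺ = (2.7483), jump to mode 0
Mode 0: flow for 0.6648 to horizon, guard not reached → x = (3.2017)

1 1.3539 2->0
final: 0 3.2017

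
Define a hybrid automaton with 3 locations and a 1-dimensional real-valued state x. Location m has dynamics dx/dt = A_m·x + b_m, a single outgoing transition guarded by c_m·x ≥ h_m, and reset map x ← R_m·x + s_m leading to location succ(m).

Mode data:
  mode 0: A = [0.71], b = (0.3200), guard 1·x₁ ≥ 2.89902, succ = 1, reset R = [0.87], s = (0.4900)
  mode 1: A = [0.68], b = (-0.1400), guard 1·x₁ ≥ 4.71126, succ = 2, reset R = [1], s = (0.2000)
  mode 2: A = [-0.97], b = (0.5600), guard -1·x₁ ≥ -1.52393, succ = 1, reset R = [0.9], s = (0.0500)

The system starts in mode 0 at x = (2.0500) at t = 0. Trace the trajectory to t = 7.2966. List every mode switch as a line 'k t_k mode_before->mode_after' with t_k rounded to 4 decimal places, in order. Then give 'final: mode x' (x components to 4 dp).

Mode 0: guard c·x = 2.8990 hit at Δt = 0.4117 (t = 0.4117), x⁻ = (2.8990) → reset → x⁺ = (3.0121), jump to mode 1
Mode 1: guard c·x = 4.7113 hit at Δt = 0.6962 (t = 1.1079), x⁻ = (4.7113) → reset → x⁺ = (4.9113), jump to mode 2
Mode 2: guard c·x = -1.5239 hit at Δt = 1.5684 (t = 2.6763), x⁻ = (1.5239) → reset → x⁺ = (1.4215), jump to mode 1
Mode 1: guard c·x = 4.7113 hit at Δt = 1.9265 (t = 4.6028), x⁻ = (4.7113) → reset → x⁺ = (4.9113), jump to mode 2
Mode 2: guard c·x = -1.5239 hit at Δt = 1.5684 (t = 6.1711), x⁻ = (1.5239) → reset → x⁺ = (1.4215), jump to mode 1
Mode 1: flow for 1.1255 to horizon, guard not reached → x = (2.8191)

1 0.4117 0->1
2 1.1079 1->2
3 2.6763 2->1
4 4.6028 1->2
5 6.1711 2->1
final: 1 2.8191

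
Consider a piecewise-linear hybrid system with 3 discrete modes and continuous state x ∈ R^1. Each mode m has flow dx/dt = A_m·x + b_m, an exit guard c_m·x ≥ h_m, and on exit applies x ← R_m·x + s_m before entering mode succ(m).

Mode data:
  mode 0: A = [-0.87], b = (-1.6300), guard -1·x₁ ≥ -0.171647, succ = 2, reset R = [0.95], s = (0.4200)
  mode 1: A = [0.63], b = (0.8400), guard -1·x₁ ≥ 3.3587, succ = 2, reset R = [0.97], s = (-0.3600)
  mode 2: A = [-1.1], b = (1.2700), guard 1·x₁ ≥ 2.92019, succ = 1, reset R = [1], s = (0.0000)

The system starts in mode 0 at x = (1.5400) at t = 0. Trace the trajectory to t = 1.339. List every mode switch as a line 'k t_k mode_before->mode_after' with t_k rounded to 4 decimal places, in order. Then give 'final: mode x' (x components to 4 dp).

Mode 0: guard c·x = -0.1716 hit at Δt = 0.5888 (t = 0.5888), x⁻ = (0.1716) → reset → x⁺ = (0.5831), jump to mode 2
Mode 2: flow for 0.7502 to horizon, guard not reached → x = (0.9042)

1 0.5888 0->2
final: 2 0.9042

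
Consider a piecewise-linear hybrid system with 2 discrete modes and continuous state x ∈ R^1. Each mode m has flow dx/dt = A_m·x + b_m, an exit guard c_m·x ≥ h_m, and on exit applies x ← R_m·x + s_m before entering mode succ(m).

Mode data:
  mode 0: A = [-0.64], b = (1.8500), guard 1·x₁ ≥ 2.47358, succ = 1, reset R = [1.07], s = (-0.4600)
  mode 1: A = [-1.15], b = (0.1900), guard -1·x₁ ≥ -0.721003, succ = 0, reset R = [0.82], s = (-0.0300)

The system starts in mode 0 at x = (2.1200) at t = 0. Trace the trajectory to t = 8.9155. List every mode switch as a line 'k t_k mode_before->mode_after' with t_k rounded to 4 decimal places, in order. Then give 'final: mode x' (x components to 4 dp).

1 0.9594 0->1
2 2.0822 1->0
3 4.7700 0->1
4 5.8928 1->0
5 8.5805 0->1
final: 1 1.5405

Mode 0: guard c·x = 2.4736 hit at Δt = 0.9594 (t = 0.9594), x⁻ = (2.4736) → reset → x⁺ = (2.1867), jump to mode 1
Mode 1: guard c·x = -0.7210 hit at Δt = 1.1228 (t = 2.0822), x⁻ = (0.7210) → reset → x⁺ = (0.5612), jump to mode 0
Mode 0: guard c·x = 2.4736 hit at Δt = 2.6878 (t = 4.7700), x⁻ = (2.4736) → reset → x⁺ = (2.1867), jump to mode 1
Mode 1: guard c·x = -0.7210 hit at Δt = 1.1228 (t = 5.8928), x⁻ = (0.7210) → reset → x⁺ = (0.5612), jump to mode 0
Mode 0: guard c·x = 2.4736 hit at Δt = 2.6878 (t = 8.5805), x⁻ = (2.4736) → reset → x⁺ = (2.1867), jump to mode 1
Mode 1: flow for 0.3350 to horizon, guard not reached → x = (1.5405)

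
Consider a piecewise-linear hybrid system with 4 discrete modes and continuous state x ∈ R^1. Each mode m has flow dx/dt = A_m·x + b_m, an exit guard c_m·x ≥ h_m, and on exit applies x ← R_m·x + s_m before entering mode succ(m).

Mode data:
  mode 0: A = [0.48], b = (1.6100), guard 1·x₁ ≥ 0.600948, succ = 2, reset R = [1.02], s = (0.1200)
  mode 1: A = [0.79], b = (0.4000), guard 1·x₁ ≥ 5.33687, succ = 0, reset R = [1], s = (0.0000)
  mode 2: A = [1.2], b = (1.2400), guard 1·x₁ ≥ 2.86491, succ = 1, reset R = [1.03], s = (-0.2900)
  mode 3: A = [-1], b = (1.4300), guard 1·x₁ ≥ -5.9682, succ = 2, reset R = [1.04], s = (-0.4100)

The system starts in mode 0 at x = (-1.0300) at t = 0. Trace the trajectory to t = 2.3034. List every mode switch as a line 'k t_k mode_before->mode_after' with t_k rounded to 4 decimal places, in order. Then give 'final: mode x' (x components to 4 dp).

Mode 0: guard c·x = 0.6009 hit at Δt = 1.1076 (t = 1.1076), x⁻ = (0.6009) → reset → x⁺ = (0.7330), jump to mode 2
Mode 2: guard c·x = 2.8649 hit at Δt = 0.6597 (t = 1.7673), x⁻ = (2.8649) → reset → x⁺ = (2.6609), jump to mode 1
Mode 1: flow for 0.5361 to horizon, guard not reached → x = (4.3310)

1 1.1076 0->2
2 1.7673 2->1
final: 1 4.3310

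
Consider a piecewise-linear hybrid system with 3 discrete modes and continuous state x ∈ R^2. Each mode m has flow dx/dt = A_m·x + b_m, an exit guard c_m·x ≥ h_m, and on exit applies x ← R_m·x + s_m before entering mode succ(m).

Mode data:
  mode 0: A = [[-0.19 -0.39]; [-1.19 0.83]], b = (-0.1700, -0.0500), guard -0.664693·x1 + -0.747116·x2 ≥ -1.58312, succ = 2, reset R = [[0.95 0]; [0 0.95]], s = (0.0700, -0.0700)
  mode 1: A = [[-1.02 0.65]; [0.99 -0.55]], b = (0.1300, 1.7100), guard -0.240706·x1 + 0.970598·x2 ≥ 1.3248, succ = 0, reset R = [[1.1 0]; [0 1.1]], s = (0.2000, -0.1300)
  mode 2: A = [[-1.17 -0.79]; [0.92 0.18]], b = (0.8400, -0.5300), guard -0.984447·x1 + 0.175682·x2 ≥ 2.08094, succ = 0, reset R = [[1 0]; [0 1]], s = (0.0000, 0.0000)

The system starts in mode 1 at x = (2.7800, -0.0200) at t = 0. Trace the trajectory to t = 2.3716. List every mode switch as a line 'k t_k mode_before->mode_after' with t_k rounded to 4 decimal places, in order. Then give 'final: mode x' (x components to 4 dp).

Mode 1: guard c·x = 1.3248 hit at Δt = 0.5479 (t = 0.5479), x⁻ = (1.9396, 1.8459) → reset → x⁺ = (2.3335, 1.9005), jump to mode 0
Mode 0: guard c·x = -1.5831 hit at Δt = 0.9422 (t = 1.4901), x⁻ = (1.3439, 0.9233) → reset → x⁺ = (1.3467, 0.8072), jump to mode 2
Mode 2: flow for 0.8815 to horizon, guard not reached → x = (0.4685, 1.2012)

1 0.5479 1->0
2 1.4901 0->2
final: 2 0.4685 1.2012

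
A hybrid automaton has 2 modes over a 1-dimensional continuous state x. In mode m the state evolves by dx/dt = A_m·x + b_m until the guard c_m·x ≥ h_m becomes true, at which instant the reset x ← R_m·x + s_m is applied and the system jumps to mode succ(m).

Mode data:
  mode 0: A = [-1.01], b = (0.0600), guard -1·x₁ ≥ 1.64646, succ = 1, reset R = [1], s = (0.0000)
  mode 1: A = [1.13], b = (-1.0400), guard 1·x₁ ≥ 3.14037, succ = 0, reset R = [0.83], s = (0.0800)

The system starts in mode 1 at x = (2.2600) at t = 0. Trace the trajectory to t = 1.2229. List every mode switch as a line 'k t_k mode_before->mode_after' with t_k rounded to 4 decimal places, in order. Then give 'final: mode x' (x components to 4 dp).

1 0.4470 1->0
final: 0 1.2593

Mode 1: guard c·x = 3.1404 hit at Δt = 0.4470 (t = 0.4470), x⁻ = (3.1404) → reset → x⁺ = (2.6865), jump to mode 0
Mode 0: flow for 0.7759 to horizon, guard not reached → x = (1.2593)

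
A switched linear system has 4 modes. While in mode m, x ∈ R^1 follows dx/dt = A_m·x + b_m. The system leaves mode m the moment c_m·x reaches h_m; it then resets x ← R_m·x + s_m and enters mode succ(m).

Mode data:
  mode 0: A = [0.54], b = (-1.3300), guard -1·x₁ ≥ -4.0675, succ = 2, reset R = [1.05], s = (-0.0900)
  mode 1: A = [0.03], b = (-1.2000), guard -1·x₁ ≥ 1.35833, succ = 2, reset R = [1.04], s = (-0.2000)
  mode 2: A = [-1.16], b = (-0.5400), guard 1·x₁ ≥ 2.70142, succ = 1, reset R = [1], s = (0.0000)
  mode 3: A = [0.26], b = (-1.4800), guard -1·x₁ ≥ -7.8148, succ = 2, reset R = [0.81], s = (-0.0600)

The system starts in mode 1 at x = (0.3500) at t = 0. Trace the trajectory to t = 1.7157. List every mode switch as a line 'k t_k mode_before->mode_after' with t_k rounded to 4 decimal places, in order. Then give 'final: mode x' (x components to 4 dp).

1 1.4061 1->2
final: 2 -1.2665

Mode 1: guard c·x = 1.3583 hit at Δt = 1.4061 (t = 1.4061), x⁻ = (-1.3583) → reset → x⁺ = (-1.6127), jump to mode 2
Mode 2: flow for 0.3096 to horizon, guard not reached → x = (-1.2665)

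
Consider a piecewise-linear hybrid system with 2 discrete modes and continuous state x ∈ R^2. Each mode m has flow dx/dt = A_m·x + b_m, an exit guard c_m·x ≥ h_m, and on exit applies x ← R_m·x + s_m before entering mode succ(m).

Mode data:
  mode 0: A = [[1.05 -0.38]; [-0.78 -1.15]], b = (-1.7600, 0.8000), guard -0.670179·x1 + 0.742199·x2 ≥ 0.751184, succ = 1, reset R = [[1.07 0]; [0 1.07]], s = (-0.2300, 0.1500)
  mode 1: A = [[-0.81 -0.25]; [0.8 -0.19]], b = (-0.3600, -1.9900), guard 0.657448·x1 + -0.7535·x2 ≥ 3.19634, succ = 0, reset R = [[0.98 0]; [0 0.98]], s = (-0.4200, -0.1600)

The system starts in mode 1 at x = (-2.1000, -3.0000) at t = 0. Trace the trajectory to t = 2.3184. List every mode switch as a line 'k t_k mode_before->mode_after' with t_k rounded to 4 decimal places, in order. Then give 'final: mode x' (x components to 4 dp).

Mode 1: guard c·x = 3.1963 hit at Δt = 0.8024 (t = 0.8024), x⁻ = (-0.7005, -4.8532) → reset → x⁺ = (-1.1065, -4.9162), jump to mode 0
Mode 0: guard c·x = 0.7512 hit at Δt = 0.6335 (t = 1.4359), x⁻ = (-2.6449, -1.3761) → reset → x⁺ = (-3.0600, -1.3225), jump to mode 1
Mode 1: flow for 0.8825 to horizon, guard not reached → x = (-1.2500, -4.0823)

1 0.8024 1->0
2 1.4359 0->1
final: 1 -1.2500 -4.0823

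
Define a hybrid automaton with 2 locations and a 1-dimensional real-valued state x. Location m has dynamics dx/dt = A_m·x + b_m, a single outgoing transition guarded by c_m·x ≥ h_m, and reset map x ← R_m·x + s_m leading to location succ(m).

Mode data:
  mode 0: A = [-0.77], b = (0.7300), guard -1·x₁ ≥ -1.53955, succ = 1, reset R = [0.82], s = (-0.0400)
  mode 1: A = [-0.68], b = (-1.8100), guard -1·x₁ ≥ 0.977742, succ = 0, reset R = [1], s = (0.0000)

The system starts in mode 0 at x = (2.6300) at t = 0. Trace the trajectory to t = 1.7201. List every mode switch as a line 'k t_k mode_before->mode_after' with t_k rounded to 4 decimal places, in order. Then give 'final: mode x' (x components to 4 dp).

1 1.3572 0->1
final: 1 0.3730

Mode 0: guard c·x = -1.5395 hit at Δt = 1.3572 (t = 1.3572), x⁻ = (1.5396) → reset → x⁺ = (1.2224), jump to mode 1
Mode 1: flow for 0.3629 to horizon, guard not reached → x = (0.3730)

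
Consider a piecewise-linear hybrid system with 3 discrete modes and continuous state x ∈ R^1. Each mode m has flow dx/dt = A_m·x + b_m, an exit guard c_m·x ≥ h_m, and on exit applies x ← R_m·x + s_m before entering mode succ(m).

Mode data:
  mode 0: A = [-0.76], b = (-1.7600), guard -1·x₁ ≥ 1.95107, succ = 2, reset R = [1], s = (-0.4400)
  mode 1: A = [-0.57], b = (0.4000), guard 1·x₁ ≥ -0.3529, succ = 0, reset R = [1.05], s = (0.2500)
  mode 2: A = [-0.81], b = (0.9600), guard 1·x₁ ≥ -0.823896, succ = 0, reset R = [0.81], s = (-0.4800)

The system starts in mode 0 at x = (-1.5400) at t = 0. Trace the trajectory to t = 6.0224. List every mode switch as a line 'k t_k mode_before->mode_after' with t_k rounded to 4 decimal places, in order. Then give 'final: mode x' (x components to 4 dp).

Mode 0: guard c·x = 1.9511 hit at Δt = 0.9931 (t = 0.9931), x⁻ = (-1.9511) → reset → x⁺ = (-2.3911), jump to mode 2
Mode 2: guard c·x = -0.8239 hit at Δt = 0.7119 (t = 1.7050), x⁻ = (-0.8239) → reset → x⁺ = (-1.1474), jump to mode 0
Mode 0: guard c·x = 1.9511 hit at Δt = 1.5320 (t = 3.2370), x⁻ = (-1.9511) → reset → x⁺ = (-2.3911), jump to mode 2
Mode 2: guard c·x = -0.8239 hit at Δt = 0.7119 (t = 3.9489), x⁻ = (-0.8239) → reset → x⁺ = (-1.1474), jump to mode 0
Mode 0: guard c·x = 1.9511 hit at Δt = 1.5320 (t = 5.4808), x⁻ = (-1.9511) → reset → x⁺ = (-2.3911), jump to mode 2
Mode 2: flow for 0.5416 to horizon, guard not reached → x = (-1.1211)

1 0.9931 0->2
2 1.7050 2->0
3 3.2370 0->2
4 3.9489 2->0
5 5.4808 0->2
final: 2 -1.1211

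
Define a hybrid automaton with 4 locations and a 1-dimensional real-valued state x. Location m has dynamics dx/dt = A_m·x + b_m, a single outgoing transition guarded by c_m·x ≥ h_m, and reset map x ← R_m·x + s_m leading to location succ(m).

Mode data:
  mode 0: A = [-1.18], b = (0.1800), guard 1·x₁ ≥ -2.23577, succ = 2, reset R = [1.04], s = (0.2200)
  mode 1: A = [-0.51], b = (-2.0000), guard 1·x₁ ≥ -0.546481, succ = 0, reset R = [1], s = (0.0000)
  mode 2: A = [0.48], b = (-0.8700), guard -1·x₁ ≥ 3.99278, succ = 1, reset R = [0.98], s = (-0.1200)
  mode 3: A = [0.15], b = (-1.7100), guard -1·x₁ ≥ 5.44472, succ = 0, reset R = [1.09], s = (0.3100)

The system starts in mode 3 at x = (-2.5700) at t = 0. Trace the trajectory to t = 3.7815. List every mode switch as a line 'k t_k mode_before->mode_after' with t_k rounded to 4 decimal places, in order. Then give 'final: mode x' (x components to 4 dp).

Mode 3: guard c·x = 5.4447 hit at Δt = 1.2475 (t = 1.2475), x⁻ = (-5.4447) → reset → x⁺ = (-5.6247), jump to mode 0
Mode 0: guard c·x = -2.2358 hit at Δt = 0.7486 (t = 1.9961), x⁻ = (-2.2358) → reset → x⁺ = (-2.1052), jump to mode 2
Mode 2: guard c·x = 3.9928 hit at Δt = 0.8193 (t = 2.8154), x⁻ = (-3.9928) → reset → x⁺ = (-4.0329), jump to mode 1
Mode 1: flow for 0.9661 to horizon, guard not reached → x = (-3.9896)

1 1.2475 3->0
2 1.9961 0->2
3 2.8154 2->1
final: 1 -3.9896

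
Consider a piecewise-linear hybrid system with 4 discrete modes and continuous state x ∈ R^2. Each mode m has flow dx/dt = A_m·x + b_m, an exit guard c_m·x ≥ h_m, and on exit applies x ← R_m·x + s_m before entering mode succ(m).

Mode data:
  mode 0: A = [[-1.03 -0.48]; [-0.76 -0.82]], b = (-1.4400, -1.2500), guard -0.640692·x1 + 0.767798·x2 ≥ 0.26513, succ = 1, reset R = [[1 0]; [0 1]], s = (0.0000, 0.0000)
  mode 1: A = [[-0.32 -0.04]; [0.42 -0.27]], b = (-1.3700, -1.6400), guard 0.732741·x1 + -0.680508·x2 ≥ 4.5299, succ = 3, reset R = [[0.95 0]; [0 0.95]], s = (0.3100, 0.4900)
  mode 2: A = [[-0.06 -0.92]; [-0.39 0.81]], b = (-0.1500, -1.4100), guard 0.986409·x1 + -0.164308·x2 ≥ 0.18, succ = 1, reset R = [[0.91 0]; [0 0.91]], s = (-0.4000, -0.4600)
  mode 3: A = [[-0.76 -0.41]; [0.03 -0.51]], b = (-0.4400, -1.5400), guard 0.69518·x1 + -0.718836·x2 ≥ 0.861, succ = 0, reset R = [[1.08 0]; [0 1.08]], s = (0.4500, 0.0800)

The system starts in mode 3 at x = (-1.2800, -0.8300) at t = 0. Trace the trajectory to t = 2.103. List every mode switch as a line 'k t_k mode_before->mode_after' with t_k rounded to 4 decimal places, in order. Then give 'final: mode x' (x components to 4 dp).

1 0.9764 3->0
final: 0 -0.4987 -1.4199

Mode 3: guard c·x = 0.8610 hit at Δt = 0.9764 (t = 0.9764), x⁻ = (-0.5282, -1.7086) → reset → x⁺ = (-0.1204, -1.7653), jump to mode 0
Mode 0: flow for 1.1266 to horizon, guard not reached → x = (-0.4987, -1.4199)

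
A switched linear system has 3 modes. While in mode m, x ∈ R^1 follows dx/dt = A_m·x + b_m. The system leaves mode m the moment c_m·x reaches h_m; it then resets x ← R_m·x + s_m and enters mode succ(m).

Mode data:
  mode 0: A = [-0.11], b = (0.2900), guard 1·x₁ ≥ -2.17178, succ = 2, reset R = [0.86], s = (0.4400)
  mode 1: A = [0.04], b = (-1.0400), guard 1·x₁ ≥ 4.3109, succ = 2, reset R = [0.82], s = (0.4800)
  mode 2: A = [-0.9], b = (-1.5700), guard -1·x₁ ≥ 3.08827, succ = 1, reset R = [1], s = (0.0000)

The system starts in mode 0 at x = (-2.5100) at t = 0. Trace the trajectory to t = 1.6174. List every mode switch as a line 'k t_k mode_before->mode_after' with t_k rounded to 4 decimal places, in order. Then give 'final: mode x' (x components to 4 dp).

Mode 0: guard c·x = -2.1718 hit at Δt = 0.6180 (t = 0.6180), x⁻ = (-2.1718) → reset → x⁺ = (-1.4277), jump to mode 2
Mode 2: flow for 0.9994 to horizon, guard not reached → x = (-1.6156)

1 0.6180 0->2
final: 2 -1.6156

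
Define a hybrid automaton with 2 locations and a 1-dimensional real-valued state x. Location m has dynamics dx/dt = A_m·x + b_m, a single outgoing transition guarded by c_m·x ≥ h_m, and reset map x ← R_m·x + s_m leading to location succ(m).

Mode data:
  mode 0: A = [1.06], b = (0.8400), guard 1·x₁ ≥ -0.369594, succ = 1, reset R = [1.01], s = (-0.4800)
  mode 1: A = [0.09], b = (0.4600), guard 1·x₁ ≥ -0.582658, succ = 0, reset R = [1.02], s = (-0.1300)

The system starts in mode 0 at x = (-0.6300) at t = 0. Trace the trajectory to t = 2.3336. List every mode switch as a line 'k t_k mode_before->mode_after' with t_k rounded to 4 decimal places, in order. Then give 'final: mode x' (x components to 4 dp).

1 0.9025 0->1
2 1.5872 1->0
final: 0 -0.6421

Mode 0: guard c·x = -0.3696 hit at Δt = 0.9025 (t = 0.9025), x⁻ = (-0.3696) → reset → x⁺ = (-0.8533), jump to mode 1
Mode 1: guard c·x = -0.5827 hit at Δt = 0.6847 (t = 1.5872), x⁻ = (-0.5827) → reset → x⁺ = (-0.7243), jump to mode 0
Mode 0: flow for 0.7464 to horizon, guard not reached → x = (-0.6421)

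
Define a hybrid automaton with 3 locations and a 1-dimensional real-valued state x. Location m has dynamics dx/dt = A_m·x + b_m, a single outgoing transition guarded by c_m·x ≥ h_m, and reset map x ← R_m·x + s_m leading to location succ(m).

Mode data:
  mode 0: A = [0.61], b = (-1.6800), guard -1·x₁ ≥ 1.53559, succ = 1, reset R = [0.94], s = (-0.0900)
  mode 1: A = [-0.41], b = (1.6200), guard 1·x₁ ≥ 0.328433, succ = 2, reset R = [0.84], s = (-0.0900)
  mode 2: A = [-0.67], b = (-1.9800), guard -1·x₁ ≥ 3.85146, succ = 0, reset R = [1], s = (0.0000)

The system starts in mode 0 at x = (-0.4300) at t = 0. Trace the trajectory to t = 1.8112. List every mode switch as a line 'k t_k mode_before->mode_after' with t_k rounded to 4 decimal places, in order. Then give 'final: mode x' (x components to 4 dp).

Mode 0: guard c·x = 1.5356 hit at Δt = 0.4886 (t = 0.4886), x⁻ = (-1.5356) → reset → x⁺ = (-1.5335), jump to mode 1
Mode 1: guard c·x = 0.3284 hit at Δt = 1.0115 (t = 1.5001), x⁻ = (0.3284) → reset → x⁺ = (0.1859), jump to mode 2
Mode 2: flow for 0.3111 to horizon, guard not reached → x = (-0.4051)

1 0.4886 0->1
2 1.5001 1->2
final: 2 -0.4051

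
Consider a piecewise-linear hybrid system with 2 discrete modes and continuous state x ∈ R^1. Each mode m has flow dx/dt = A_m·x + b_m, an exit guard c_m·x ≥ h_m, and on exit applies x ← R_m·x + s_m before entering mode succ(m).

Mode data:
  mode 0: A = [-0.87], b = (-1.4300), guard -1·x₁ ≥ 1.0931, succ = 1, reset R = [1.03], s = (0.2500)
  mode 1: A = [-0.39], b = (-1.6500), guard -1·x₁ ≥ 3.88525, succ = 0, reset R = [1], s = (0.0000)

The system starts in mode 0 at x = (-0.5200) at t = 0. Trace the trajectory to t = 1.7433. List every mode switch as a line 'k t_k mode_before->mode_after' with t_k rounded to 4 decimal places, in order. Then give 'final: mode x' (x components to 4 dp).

Mode 0: guard c·x = 1.0931 hit at Δt = 0.8200 (t = 0.8200), x⁻ = (-1.0931) → reset → x⁺ = (-0.8759), jump to mode 1
Mode 1: flow for 0.9233 to horizon, guard not reached → x = (-1.8904)

1 0.8200 0->1
final: 1 -1.8904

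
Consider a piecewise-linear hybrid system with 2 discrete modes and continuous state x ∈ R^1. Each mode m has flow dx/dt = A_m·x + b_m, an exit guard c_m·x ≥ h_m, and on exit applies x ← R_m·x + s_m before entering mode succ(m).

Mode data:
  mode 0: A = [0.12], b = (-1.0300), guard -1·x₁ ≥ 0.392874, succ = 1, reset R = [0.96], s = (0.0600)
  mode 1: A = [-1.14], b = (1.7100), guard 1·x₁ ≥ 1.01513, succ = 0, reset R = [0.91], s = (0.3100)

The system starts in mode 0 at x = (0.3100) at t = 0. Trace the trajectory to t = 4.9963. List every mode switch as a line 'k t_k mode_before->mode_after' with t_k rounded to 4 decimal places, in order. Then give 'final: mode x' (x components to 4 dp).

1 0.6795 0->1
2 1.8384 1->0
3 3.5045 0->1
4 4.6634 1->0
final: 0 0.9343

Mode 0: guard c·x = 0.3929 hit at Δt = 0.6795 (t = 0.6795), x⁻ = (-0.3929) → reset → x⁺ = (-0.3172), jump to mode 1
Mode 1: guard c·x = 1.0151 hit at Δt = 1.1589 (t = 1.8384), x⁻ = (1.0151) → reset → x⁺ = (1.2338), jump to mode 0
Mode 0: guard c·x = 0.3929 hit at Δt = 1.6661 (t = 3.5045), x⁻ = (-0.3929) → reset → x⁺ = (-0.3172), jump to mode 1
Mode 1: guard c·x = 1.0151 hit at Δt = 1.1589 (t = 4.6634), x⁻ = (1.0151) → reset → x⁺ = (1.2338), jump to mode 0
Mode 0: flow for 0.3329 to horizon, guard not reached → x = (0.9343)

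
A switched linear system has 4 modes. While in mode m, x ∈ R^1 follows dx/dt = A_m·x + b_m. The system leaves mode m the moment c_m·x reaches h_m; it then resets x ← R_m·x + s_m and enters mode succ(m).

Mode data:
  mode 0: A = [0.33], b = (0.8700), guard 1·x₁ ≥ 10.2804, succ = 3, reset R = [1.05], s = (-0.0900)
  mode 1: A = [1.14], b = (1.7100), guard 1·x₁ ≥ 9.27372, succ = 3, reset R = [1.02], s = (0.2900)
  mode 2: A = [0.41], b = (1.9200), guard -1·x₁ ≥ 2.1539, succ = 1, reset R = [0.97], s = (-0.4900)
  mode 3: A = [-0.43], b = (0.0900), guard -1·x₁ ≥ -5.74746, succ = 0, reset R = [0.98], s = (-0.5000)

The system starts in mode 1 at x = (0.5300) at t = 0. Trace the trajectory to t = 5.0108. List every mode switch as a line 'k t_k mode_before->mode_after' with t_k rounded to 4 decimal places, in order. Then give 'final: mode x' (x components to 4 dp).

1 1.4641 1->3
2 2.7288 3->0
3 4.2694 0->3
final: 3 7.8395

Mode 1: guard c·x = 9.2737 hit at Δt = 1.4641 (t = 1.4641), x⁻ = (9.2737) → reset → x⁺ = (9.7492), jump to mode 3
Mode 3: guard c·x = -5.7475 hit at Δt = 1.2647 (t = 2.7288), x⁻ = (5.7475) → reset → x⁺ = (5.1325), jump to mode 0
Mode 0: guard c·x = 10.2804 hit at Δt = 1.5406 (t = 4.2694), x⁻ = (10.2804) → reset → x⁺ = (10.7044), jump to mode 3
Mode 3: flow for 0.7414 to horizon, guard not reached → x = (7.8395)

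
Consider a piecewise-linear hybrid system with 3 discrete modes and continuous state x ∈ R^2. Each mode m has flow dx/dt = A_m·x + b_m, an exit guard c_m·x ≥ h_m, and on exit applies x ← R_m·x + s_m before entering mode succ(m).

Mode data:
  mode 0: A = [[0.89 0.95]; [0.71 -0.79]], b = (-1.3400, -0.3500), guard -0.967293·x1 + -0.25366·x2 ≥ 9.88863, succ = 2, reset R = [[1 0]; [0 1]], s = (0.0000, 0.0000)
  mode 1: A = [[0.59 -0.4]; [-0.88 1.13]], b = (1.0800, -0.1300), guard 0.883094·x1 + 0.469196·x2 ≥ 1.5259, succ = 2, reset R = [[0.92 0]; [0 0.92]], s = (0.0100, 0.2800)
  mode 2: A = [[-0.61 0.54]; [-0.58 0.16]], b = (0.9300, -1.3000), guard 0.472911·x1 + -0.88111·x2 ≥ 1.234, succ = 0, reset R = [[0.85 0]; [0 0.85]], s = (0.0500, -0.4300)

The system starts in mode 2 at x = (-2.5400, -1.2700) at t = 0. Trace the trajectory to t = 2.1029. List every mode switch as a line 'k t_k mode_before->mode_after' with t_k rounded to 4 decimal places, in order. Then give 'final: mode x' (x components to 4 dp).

Mode 2: guard c·x = 1.2340 hit at Δt = 1.2716 (t = 1.2716), x⁻ = (-1.1006, -1.9912) → reset → x⁺ = (-0.8855, -2.1226), jump to mode 0
Mode 0: flow for 0.8313 to horizon, guard not reached → x = (-6.0800, -2.7873)

1 1.2716 2->0
final: 0 -6.0800 -2.7873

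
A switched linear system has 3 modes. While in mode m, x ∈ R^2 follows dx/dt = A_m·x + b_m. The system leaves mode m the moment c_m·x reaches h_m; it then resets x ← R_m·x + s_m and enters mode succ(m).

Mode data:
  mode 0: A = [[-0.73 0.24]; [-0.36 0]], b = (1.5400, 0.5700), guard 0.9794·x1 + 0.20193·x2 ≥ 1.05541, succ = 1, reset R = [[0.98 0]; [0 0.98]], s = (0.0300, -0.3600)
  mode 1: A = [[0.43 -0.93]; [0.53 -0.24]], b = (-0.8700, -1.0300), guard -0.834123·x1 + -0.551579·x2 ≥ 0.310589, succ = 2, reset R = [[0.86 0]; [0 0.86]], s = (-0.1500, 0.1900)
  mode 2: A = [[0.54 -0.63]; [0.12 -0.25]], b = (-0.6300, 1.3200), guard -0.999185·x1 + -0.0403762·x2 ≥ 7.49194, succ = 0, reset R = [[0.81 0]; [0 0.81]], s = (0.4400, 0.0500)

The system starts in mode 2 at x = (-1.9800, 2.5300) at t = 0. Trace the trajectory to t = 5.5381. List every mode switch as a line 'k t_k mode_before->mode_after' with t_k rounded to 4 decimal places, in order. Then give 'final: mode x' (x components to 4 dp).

Mode 2: guard c·x = 7.4919 hit at Δt = 1.1887 (t = 1.1887), x⁻ = (-7.6058, 2.6664) → reset → x⁺ = (-5.7207, 2.2098), jump to mode 0
Mode 0: guard c·x = 1.0554 hit at Δt = 1.4604 (t = 2.6491), x⁻ = (0.2012, 4.2509) → reset → x⁺ = (0.2271, 3.8059), jump to mode 1
Mode 1: guard c·x = 0.3106 hit at Δt = 0.5380 (t = 3.1871), x⁻ = (-2.0717, 2.5698) → reset → x⁺ = (-1.9316, 2.4000), jump to mode 2
Mode 2: guard c·x = 7.4919 hit at Δt = 1.2208 (t = 4.4079), x⁻ = (-7.6022, 2.5781) → reset → x⁺ = (-5.7178, 2.1383), jump to mode 0
Mode 0: flow for 1.1302 to horizon, guard not reached → x = (-0.7034, 3.9662)

1 1.1887 2->0
2 2.6491 0->1
3 3.1871 1->2
4 4.4079 2->0
final: 0 -0.7034 3.9662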